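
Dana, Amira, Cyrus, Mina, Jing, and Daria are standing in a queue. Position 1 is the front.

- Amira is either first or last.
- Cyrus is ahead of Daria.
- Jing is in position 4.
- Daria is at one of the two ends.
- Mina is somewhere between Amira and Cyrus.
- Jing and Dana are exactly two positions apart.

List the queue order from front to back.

Amira, Dana, Mina, Jing, Cyrus, Daria

From clue 1: Amira is in {1,6}.
From clues 1–3: Jing → position 4.
From clues 1–4: Amira → position 1, Daria → position 6.
From clues 1–5: Cyrus is in {3,5}.
From clues 1–6: Dana → position 2, Mina → position 3, Cyrus → position 5.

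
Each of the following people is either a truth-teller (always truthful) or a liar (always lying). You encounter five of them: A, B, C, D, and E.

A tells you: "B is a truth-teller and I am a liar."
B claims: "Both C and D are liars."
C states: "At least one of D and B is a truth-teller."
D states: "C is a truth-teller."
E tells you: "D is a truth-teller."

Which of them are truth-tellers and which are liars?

A: liar, B: liar, C: truth-teller, D: truth-teller, E: truth-teller

Consider A. Suppose A is a truth-teller.
Then A's own statement would have to be true, but it can't be — contradiction.
So A is a liar.
Consider B. Suppose B is a truth-teller.
Then A's statement comes out true, contradicting A being a liar.
So B is a liar.
Consider C. Suppose C is a liar.
Then no assignment of the remaining roles makes every statement match its speaker's type — contradiction.
So C is a truth-teller.
With that fixed, D's statement is true, so D is a truth-teller.
With that fixed, E's statement is true, so E is a truth-teller.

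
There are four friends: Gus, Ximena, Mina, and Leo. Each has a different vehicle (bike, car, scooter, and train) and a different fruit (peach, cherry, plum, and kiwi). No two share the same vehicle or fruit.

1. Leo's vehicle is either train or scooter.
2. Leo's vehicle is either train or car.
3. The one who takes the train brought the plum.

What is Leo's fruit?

plum

With clues 1–3, cherry, kiwi, and peach are impossible for Leo's fruit.
That leaves plum.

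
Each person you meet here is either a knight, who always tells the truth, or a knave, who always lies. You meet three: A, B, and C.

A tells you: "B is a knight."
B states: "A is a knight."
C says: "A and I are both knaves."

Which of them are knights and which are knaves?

A: knight, B: knight, C: knave

Consider A. Suppose A is a knave.
Then whichever role C has, C's statement has the wrong truth value — contradiction.
So A is a knight.
With that fixed, B's statement is true, so B is a knight.
With that fixed, C's statement is false, so C is a knave.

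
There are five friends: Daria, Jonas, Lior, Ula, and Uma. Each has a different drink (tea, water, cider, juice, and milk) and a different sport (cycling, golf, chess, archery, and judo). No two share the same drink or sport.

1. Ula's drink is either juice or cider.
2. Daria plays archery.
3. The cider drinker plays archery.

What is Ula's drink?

juice

Clue 1 rules out milk, tea, and water for Ula's drink.
With clues 1–3, cider is impossible for Ula's drink.
That leaves juice.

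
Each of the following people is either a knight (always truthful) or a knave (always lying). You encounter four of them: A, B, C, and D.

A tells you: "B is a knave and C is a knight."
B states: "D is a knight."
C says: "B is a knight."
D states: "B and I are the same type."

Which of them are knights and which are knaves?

Consider A. Suppose A is a knight.
Then no assignment of the remaining roles makes every statement match its speaker's type — contradiction.
So A is a knave.
Consider B. Suppose B is a knave.
Then whichever role D has, D's statement has the wrong truth value — contradiction.
So B is a knight.
With that fixed, C's statement is true, so C is a knight.
Consider D. Suppose D is a knave.
Then B's statement comes out false, contradicting B being a knight.
So D is a knight.

A: knave, B: knight, C: knight, D: knight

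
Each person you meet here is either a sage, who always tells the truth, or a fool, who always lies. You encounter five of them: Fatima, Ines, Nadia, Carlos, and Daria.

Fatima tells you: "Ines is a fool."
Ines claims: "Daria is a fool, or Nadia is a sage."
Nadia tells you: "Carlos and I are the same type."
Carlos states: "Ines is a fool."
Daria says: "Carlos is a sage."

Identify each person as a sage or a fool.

Consider Fatima. Suppose Fatima is a fool.
Then no assignment of the remaining roles makes every statement match its speaker's type — contradiction.
So Fatima is a sage.
Consider Ines. Suppose Ines is a sage.
Then Fatima's statement comes out false, contradicting Fatima being a sage.
So Ines is a fool.
With that fixed, Carlos's statement is true, so Carlos is a sage.
With that fixed, Daria's statement is true, so Daria is a sage.
Consider Nadia. Suppose Nadia is a sage.
Then Ines's statement comes out true, contradicting Ines being a fool.
So Nadia is a fool.

Fatima: sage, Ines: fool, Nadia: fool, Carlos: sage, Daria: sage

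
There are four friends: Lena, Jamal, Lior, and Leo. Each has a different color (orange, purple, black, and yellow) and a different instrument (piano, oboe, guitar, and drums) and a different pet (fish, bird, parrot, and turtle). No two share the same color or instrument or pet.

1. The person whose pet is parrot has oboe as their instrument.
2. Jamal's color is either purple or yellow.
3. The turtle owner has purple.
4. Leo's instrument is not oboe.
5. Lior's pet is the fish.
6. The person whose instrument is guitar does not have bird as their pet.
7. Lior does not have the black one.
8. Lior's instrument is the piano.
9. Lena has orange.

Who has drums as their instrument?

With clues 1–8, Lior is impossible for the one with instrument drums.
With clues 1–9, Jamal and Lena are impossible for the one with instrument drums.
That leaves Leo.

Leo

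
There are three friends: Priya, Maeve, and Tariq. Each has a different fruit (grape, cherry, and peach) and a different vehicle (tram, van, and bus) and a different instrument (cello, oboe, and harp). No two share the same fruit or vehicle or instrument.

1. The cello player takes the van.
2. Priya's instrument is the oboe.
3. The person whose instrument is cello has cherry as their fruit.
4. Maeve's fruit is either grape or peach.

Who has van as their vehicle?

With clues 1–2, Priya is impossible for the one with vehicle van.
With clues 1–4, Maeve is impossible for the one with vehicle van.
That leaves Tariq.

Tariq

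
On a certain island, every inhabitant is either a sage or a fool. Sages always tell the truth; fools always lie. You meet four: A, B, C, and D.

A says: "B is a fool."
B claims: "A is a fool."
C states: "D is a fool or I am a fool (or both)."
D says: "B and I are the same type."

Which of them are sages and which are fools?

A: fool, B: sage, C: sage, D: fool

Consider A. Suppose A is a sage.
Then no assignment of the remaining roles makes every statement match its speaker's type — contradiction.
So A is a fool.
With that fixed, B's statement is true, so B is a sage.
Consider C. Suppose C is a fool.
Then C's own statement would have to be false, but it can't be — contradiction.
So C is a sage.
Consider D. Suppose D is a sage.
Then C's statement comes out false, contradicting C being a sage.
So D is a fool.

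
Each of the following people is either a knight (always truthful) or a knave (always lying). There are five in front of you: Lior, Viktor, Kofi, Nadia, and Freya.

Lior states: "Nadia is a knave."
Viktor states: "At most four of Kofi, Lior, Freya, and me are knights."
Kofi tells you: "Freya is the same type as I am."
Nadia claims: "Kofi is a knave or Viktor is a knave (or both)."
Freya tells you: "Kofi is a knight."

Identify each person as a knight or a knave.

Regardless of anyone's role, Viktor's statement is true, so Viktor is a knight.
Consider Lior. Suppose Lior is a knave.
Then no assignment of the remaining roles makes every statement match its speaker's type — contradiction.
So Lior is a knight.
Consider Kofi. Suppose Kofi is a knave.
Then no assignment of the remaining roles makes every statement match its speaker's type — contradiction.
So Kofi is a knight.
With that fixed, Nadia's statement is false, so Nadia is a knave.
With that fixed, Freya's statement is true, so Freya is a knight.

Lior: knight, Viktor: knight, Kofi: knight, Nadia: knave, Freya: knight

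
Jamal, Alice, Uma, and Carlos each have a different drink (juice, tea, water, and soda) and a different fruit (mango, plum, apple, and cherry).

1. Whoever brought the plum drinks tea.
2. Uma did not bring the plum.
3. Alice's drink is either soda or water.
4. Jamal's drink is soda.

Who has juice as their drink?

With clues 1–3, Alice is impossible for the one with drink juice.
With clues 1–4, Carlos and Jamal are impossible for the one with drink juice.
That leaves Uma.

Uma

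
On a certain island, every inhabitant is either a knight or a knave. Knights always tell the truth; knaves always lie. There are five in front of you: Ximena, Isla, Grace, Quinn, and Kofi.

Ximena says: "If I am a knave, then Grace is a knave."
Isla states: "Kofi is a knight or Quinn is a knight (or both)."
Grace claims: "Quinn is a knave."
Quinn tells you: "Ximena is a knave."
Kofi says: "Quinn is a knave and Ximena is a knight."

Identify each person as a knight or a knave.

Consider Ximena. Suppose Ximena is a knave.
Then no assignment of the remaining roles makes every statement match its speaker's type — contradiction.
So Ximena is a knight.
With that fixed, Quinn's statement is false, so Quinn is a knave.
With that fixed, Kofi's statement is true, so Kofi is a knight.
With that fixed, Isla's statement is true, so Isla is a knight.
With that fixed, Grace's statement is true, so Grace is a knight.

Ximena: knight, Isla: knight, Grace: knight, Quinn: knave, Kofi: knight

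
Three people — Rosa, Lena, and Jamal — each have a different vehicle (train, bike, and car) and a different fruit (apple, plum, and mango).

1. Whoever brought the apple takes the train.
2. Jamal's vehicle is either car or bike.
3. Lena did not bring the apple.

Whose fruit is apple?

With clues 1–2, Jamal is impossible for the one with fruit apple.
With clues 1–3, Lena is impossible for the one with fruit apple.
That leaves Rosa.

Rosa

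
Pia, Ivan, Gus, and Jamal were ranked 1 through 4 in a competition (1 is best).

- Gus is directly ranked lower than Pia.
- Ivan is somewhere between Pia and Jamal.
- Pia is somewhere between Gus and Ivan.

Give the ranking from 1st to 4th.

Jamal, Ivan, Pia, Gus

From clue 1: Pia is in {1,2,3}.
From clues 1–2: Pia is in {1,3}.
From clues 1–3: Jamal → rank 1, Ivan → rank 2, Pia → rank 3, Gus → rank 4.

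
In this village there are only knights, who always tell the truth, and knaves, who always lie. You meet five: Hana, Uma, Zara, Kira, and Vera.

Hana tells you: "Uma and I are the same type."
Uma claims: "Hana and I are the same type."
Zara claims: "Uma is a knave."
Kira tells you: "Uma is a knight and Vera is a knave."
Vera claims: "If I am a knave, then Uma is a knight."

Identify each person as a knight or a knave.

Consider Hana. Suppose Hana is a knave.
Then whichever role Uma has, Uma's statement has the wrong truth value — contradiction.
So Hana is a knight.
Consider Uma. Suppose Uma is a knave.
Then Hana's statement comes out false, contradicting Hana being a knight.
So Uma is a knight.
With that fixed, Zara's statement is false, so Zara is a knave.
With that fixed, Vera's statement is true, so Vera is a knight.
With that fixed, Kira's statement is false, so Kira is a knave.

Hana: knight, Uma: knight, Zara: knave, Kira: knave, Vera: knight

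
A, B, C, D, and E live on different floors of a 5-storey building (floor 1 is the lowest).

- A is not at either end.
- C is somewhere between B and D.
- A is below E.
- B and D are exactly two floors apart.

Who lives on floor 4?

A

With clues 1–4, B, C, D, and E are ruled out for floor 4.
So floor 4 is A.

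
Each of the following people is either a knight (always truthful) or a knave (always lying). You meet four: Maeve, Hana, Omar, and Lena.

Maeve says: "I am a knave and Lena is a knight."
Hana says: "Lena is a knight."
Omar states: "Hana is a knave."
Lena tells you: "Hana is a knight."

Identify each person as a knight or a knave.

Consider Maeve. Suppose Maeve is a knight.
Then Maeve's own statement would have to be true, but it can't be — contradiction.
So Maeve is a knave.
Consider Hana. Suppose Hana is a knight.
Then no assignment of the remaining roles makes every statement match its speaker's type — contradiction.
So Hana is a knave.
With that fixed, Omar's statement is true, so Omar is a knight.
With that fixed, Lena's statement is false, so Lena is a knave.

Maeve: knave, Hana: knave, Omar: knight, Lena: knave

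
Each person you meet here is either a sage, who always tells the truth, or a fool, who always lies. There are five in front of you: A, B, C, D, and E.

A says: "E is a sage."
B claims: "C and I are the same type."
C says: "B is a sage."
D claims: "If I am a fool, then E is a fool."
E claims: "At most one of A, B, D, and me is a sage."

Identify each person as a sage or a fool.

Consider A. Suppose A is a sage.
Then no assignment of the remaining roles makes every statement match its speaker's type — contradiction.
So A is a fool.
Consider B. Suppose B is a fool.
Then no assignment of the remaining roles makes every statement match its speaker's type — contradiction.
So B is a sage.
With that fixed, C's statement is true, so C is a sage.
Consider D. Suppose D is a fool.
Then whichever role E has, E's statement has the wrong truth value — contradiction.
So D is a sage.
With that fixed, E's statement is false, so E is a fool.

A: fool, B: sage, C: sage, D: sage, E: fool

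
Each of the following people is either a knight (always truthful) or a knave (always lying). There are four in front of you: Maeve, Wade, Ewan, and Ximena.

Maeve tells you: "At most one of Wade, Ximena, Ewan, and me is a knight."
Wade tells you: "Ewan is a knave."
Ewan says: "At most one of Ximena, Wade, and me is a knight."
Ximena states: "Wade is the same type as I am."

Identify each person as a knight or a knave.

Maeve: knave, Wade: knight, Ewan: knave, Ximena: knight

Consider Maeve. Suppose Maeve is a knight.
Then no assignment of the remaining roles makes every statement match its speaker's type — contradiction.
So Maeve is a knave.
Consider Wade. Suppose Wade is a knave.
Then whichever role Ximena has, Ximena's statement has the wrong truth value — contradiction.
So Wade is a knight.
Consider Ewan. Suppose Ewan is a knight.
Then Wade's statement comes out false, contradicting Wade being a knight.
So Ewan is a knave.
Consider Ximena. Suppose Ximena is a knave.
Then Maeve's statement comes out true, contradicting Maeve being a knave.
So Ximena is a knight.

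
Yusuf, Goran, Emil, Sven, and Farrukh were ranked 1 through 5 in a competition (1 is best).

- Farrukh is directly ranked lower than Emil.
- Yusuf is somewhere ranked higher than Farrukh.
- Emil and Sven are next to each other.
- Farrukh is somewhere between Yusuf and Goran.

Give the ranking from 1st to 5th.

Yusuf, Sven, Emil, Farrukh, Goran

From clue 1: Emil is in {1,2,3,4}.
From clues 1–2: Yusuf is in {1,2,3}.
From clues 1–3: Yusuf is in {1,2}.
From clues 1–4: Yusuf → rank 1, Sven → rank 2, Emil → rank 3, Farrukh → rank 4, Goran → rank 5.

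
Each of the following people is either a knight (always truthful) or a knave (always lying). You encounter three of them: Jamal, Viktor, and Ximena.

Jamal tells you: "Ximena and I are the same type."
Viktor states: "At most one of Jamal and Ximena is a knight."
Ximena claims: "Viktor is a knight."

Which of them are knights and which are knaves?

Jamal: knave, Viktor: knight, Ximena: knight

Consider Jamal. Suppose Jamal is a knight.
Then no assignment of the remaining roles makes every statement match its speaker's type — contradiction.
So Jamal is a knave.
With that fixed, Viktor's statement is true, so Viktor is a knight.
With that fixed, Ximena's statement is true, so Ximena is a knight.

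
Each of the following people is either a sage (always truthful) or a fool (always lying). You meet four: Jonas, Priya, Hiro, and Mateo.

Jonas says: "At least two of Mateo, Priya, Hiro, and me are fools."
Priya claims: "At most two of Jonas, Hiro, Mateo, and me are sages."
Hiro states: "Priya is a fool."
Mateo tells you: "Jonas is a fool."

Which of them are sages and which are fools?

Jonas: sage, Priya: sage, Hiro: fool, Mateo: fool

Consider Jonas. Suppose Jonas is a fool.
Then no assignment of the remaining roles makes every statement match its speaker's type — contradiction.
So Jonas is a sage.
With that fixed, Mateo's statement is false, so Mateo is a fool.
Consider Priya. Suppose Priya is a fool.
Then Priya's own statement would have to be false, but it can't be — contradiction.
So Priya is a sage.
With that fixed, Hiro's statement is false, so Hiro is a fool.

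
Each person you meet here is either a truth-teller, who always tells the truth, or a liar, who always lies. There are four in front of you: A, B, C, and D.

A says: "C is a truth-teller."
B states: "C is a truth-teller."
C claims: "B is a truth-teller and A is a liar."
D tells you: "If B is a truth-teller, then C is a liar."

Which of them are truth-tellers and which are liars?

Consider A. Suppose A is a truth-teller.
Then no assignment of the remaining roles makes every statement match its speaker's type — contradiction.
So A is a liar.
Consider B. Suppose B is a truth-teller.
Then no assignment of the remaining roles makes every statement match its speaker's type — contradiction.
So B is a liar.
With that fixed, C's statement is false, so C is a liar.
With that fixed, D's statement is true, so D is a truth-teller.

A: liar, B: liar, C: liar, D: truth-teller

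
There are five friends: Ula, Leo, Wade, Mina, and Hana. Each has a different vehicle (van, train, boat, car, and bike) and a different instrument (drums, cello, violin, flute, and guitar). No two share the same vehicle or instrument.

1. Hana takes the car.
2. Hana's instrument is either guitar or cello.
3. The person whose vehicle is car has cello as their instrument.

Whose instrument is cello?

With clues 1–3, Leo, Mina, Ula, and Wade are impossible for the one with instrument cello.
That leaves Hana.

Hana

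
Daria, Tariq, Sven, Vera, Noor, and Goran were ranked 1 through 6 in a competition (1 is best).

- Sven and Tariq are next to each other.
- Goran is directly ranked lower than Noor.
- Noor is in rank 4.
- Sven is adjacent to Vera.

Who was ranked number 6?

Daria

With clues 1–2, Noor is ruled out for rank 6.
With clues 1–3, Goran, Sven, and Tariq are ruled out for rank 6.
With clues 1–4, Vera is ruled out for rank 6.
So rank 6 is Daria.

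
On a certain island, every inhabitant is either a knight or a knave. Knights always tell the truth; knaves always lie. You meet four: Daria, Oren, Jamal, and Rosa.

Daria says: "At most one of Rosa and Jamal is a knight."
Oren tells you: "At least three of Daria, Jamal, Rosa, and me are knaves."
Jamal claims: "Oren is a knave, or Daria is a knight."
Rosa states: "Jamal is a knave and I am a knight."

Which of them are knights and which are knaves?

Consider Daria. Suppose Daria is a knave.
Then no assignment of the remaining roles makes every statement match its speaker's type — contradiction.
So Daria is a knight.
With that fixed, Jamal's statement is true, so Jamal is a knight.
With that fixed, Rosa's statement is false, so Rosa is a knave.
With that fixed, Oren's statement is false, so Oren is a knave.

Daria: knight, Oren: knave, Jamal: knight, Rosa: knave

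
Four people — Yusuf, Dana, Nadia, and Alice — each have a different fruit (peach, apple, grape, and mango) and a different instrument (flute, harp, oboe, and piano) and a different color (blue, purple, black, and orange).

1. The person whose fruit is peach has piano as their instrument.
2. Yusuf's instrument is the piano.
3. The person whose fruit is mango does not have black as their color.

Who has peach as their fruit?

With clues 1–2, Alice, Dana, and Nadia are impossible for the one with fruit peach.
That leaves Yusuf.

Yusuf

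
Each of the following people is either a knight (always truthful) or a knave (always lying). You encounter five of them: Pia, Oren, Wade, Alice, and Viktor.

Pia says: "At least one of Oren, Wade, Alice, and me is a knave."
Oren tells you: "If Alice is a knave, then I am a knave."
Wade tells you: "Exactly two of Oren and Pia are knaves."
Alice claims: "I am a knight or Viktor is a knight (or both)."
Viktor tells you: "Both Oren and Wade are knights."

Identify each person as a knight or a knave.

Consider Pia. Suppose Pia is a knave.
Then Pia's own statement would have to be false, but it can't be — contradiction.
So Pia is a knight.
With that fixed, Wade's statement is false, so Wade is a knave.
With that fixed, Viktor's statement is false, so Viktor is a knave.
Consider Oren. Suppose Oren is a knave.
Then Oren's own statement would have to be false, but it can't be — contradiction.
So Oren is a knight.
Consider Alice. Suppose Alice is a knave.
Then Oren's statement comes out false, contradicting Oren being a knight.
So Alice is a knight.

Pia: knight, Oren: knight, Wade: knave, Alice: knight, Viktor: knave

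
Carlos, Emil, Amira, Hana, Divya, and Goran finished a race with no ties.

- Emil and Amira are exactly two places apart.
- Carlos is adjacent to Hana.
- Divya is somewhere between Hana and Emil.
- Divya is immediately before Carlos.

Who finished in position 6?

Hana

With clues 1–3, Divya is ruled out for place 6.
With clues 1–4, Amira, Carlos, Emil, and Goran are ruled out for place 6.
So place 6 is Hana.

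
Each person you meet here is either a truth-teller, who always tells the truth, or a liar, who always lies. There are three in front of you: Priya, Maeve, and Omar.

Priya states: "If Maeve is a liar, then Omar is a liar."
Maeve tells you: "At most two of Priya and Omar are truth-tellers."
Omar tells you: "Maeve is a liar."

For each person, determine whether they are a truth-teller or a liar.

Regardless of anyone's role, Maeve's statement is true, so Maeve is a truth-teller.
With that fixed, Omar's statement is false, so Omar is a liar.
With that fixed, Priya's statement is true, so Priya is a truth-teller.

Priya: truth-teller, Maeve: truth-teller, Omar: liar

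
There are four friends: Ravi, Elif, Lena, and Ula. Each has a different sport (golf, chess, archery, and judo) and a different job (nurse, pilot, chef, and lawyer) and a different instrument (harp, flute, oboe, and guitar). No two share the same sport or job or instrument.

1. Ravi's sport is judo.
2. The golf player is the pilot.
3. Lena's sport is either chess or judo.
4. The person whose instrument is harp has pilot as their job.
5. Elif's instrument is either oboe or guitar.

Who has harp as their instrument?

With clues 1–4, Lena and Ravi are impossible for the one with instrument harp.
With clues 1–5, Elif is impossible for the one with instrument harp.
That leaves Ula.

Ula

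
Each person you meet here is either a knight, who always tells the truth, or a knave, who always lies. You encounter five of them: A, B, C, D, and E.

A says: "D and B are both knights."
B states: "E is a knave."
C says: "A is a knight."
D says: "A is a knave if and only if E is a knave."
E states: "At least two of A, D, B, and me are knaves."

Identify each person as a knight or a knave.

A: knave, B: knave, C: knave, D: knave, E: knight

Consider A. Suppose A is a knight.
Then no assignment of the remaining roles makes every statement match its speaker's type — contradiction.
So A is a knave.
With that fixed, C's statement is false, so C is a knave.
Consider B. Suppose B is a knight.
Then no assignment of the remaining roles makes every statement match its speaker's type — contradiction.
So B is a knave.
With that fixed, E's statement is true, so E is a knight.
With that fixed, D's statement is false, so D is a knave.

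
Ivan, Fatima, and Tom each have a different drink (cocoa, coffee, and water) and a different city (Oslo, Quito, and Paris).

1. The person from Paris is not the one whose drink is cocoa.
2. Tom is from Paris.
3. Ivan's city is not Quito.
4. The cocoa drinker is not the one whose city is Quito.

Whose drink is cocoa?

Ivan

With clues 1–2, Tom is impossible for the one with drink cocoa.
With clues 1–4, Fatima is impossible for the one with drink cocoa.
That leaves Ivan.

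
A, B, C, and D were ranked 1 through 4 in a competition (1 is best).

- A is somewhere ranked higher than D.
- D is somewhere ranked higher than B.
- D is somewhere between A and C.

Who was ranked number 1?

With clue 1, D is ruled out for rank 1.
With clues 1–2, B is ruled out for rank 1.
With clues 1–3, C is ruled out for rank 1.
So rank 1 is A.

A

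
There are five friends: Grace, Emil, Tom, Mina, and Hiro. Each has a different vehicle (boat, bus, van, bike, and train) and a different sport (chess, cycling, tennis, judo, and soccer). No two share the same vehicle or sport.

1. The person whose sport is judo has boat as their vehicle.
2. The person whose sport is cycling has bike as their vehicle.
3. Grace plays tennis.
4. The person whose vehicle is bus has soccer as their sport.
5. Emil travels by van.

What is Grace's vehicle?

train

With clues 1–3, bike and boat are impossible for Grace's vehicle.
With clues 1–4, bus is impossible for Grace's vehicle.
With clues 1–5, van is impossible for Grace's vehicle.
That leaves train.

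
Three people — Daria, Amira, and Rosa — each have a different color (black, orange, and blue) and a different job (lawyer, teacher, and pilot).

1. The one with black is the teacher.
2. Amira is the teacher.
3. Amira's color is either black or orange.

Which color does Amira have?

black

With clues 1–2, blue and orange are impossible for Amira's color.
That leaves black.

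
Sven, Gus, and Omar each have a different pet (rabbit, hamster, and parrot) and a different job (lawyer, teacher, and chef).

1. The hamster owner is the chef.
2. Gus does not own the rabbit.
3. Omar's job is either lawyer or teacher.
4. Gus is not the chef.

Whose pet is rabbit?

With clues 1–2, Gus is impossible for the one with pet rabbit.
With clues 1–4, Sven is impossible for the one with pet rabbit.
That leaves Omar.

Omar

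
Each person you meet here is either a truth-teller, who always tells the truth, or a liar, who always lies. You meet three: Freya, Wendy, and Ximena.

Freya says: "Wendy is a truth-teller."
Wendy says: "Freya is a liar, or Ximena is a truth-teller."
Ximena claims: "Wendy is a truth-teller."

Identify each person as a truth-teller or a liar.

Consider Freya. Suppose Freya is a liar.
Then no assignment of the remaining roles makes every statement match its speaker's type — contradiction.
So Freya is a truth-teller.
Consider Wendy. Suppose Wendy is a liar.
Then Freya's statement comes out false, contradicting Freya being a truth-teller.
So Wendy is a truth-teller.
With that fixed, Ximena's statement is true, so Ximena is a truth-teller.

Freya: truth-teller, Wendy: truth-teller, Ximena: truth-teller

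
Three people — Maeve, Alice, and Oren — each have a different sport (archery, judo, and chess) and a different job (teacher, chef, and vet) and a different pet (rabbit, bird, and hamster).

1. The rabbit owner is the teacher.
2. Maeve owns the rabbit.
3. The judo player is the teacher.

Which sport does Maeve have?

With clues 1–3, archery and chess are impossible for Maeve's sport.
That leaves judo.

judo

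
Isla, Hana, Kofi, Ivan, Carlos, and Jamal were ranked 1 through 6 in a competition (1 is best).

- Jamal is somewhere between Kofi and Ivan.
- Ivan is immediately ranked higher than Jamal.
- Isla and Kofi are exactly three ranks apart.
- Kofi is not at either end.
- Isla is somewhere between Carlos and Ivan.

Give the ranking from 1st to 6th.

From clue 1: Jamal is in {2,3,4,5}.
From clues 1–2: Kofi is in {3,4,5,6}.
From clues 1–3: Isla is in {1,2,3,6}.
From clues 1–4: Isla is in {1,2,6}.
From clues 1–5: Carlos → rank 1, Isla → rank 2, Ivan → rank 3, Jamal → rank 4, Kofi → rank 5, Hana → rank 6.

Carlos, Isla, Ivan, Jamal, Kofi, Hana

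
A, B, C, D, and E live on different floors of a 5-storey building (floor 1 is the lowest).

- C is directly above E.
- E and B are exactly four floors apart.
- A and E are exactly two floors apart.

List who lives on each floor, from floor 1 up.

From clue 1: C is in {2,3,4,5}.
From clues 1–2: E → floor 1, C → floor 2, B → floor 5.
From clues 1–3: A → floor 3, D → floor 4.

E, C, A, D, B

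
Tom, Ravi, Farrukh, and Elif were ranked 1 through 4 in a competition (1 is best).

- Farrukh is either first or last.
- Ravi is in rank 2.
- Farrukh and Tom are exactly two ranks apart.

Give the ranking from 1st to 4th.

Farrukh, Ravi, Tom, Elif

From clue 1: Farrukh is in {1,4}.
From clues 1–2: Ravi → rank 2.
From clues 1–3: Farrukh → rank 1, Tom → rank 3, Elif → rank 4.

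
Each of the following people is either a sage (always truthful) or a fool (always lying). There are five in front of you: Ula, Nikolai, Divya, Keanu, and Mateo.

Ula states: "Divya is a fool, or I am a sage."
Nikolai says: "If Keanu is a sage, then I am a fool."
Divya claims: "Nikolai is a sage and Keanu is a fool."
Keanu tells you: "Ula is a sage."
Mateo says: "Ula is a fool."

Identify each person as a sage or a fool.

Ula: fool, Nikolai: sage, Divya: sage, Keanu: fool, Mateo: sage

Consider Ula. Suppose Ula is a sage.
Then no assignment of the remaining roles makes every statement match its speaker's type — contradiction.
So Ula is a fool.
With that fixed, Keanu's statement is false, so Keanu is a fool.
With that fixed, Mateo's statement is true, so Mateo is a sage.
With that fixed, Nikolai's statement is true, so Nikolai is a sage.
With that fixed, Divya's statement is true, so Divya is a sage.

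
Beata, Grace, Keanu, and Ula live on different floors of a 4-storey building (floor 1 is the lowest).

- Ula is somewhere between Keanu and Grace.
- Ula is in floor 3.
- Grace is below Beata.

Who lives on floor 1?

Grace

With clue 1, Ula is ruled out for floor 1.
With clues 1–3, Beata and Keanu are ruled out for floor 1.
So floor 1 is Grace.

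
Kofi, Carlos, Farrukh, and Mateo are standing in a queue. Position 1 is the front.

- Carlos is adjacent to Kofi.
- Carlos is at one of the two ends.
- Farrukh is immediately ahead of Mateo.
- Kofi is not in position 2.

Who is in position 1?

Farrukh

With clues 1–2, Kofi is ruled out for position 1.
With clues 1–3, Mateo is ruled out for position 1.
With clues 1–4, Carlos is ruled out for position 1.
So position 1 is Farrukh.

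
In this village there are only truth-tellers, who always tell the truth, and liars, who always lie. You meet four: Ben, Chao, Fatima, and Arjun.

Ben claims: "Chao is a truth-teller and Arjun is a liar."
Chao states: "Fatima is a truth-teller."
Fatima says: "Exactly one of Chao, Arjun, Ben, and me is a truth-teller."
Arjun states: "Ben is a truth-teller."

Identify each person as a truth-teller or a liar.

Consider Ben. Suppose Ben is a truth-teller.
Then no assignment of the remaining roles makes every statement match its speaker's type — contradiction.
So Ben is a liar.
With that fixed, Arjun's statement is false, so Arjun is a liar.
Consider Chao. Suppose Chao is a truth-teller.
Then Ben's statement comes out true, contradicting Ben being a liar.
So Chao is a liar.
Consider Fatima. Suppose Fatima is a truth-teller.
Then Chao's statement comes out true, contradicting Chao being a liar.
So Fatima is a liar.

Ben: liar, Chao: liar, Fatima: liar, Arjun: liar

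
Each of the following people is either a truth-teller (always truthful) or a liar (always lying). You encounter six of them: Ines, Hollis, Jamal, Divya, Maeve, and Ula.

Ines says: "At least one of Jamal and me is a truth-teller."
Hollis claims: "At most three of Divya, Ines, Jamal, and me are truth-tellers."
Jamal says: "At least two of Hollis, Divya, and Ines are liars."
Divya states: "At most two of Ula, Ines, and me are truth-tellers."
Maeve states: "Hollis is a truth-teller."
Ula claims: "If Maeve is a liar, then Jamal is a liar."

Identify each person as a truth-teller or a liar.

Ines: liar, Hollis: truth-teller, Jamal: liar, Divya: truth-teller, Maeve: truth-teller, Ula: truth-teller

Consider Ines. Suppose Ines is a truth-teller.
Then no assignment of the remaining roles makes every statement match its speaker's type — contradiction.
So Ines is a liar.
With that fixed, Hollis's statement is true, so Hollis is a truth-teller.
With that fixed, Divya's statement is true, so Divya is a truth-teller.
With that fixed, Maeve's statement is true, so Maeve is a truth-teller.
With that fixed, Ula's statement is true, so Ula is a truth-teller.
With that fixed, Jamal's statement is false, so Jamal is a liar.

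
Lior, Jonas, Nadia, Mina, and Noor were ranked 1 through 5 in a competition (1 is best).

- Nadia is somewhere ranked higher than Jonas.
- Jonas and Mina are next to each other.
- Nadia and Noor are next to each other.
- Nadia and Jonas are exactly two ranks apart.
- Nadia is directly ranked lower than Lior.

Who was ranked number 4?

Jonas

With clues 1–2, Nadia is ruled out for rank 4.
With clues 1–3, Lior and Noor are ruled out for rank 4.
With clues 1–5, Mina is ruled out for rank 4.
So rank 4 is Jonas.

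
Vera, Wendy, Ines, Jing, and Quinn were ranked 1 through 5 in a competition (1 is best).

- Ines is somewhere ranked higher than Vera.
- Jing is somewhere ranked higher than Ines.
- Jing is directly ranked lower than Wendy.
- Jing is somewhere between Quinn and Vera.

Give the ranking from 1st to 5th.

Quinn, Wendy, Jing, Ines, Vera

From clue 1: Vera is in {2,3,4,5}.
From clues 1–2: Vera is in {3,4,5}.
From clues 1–3: Vera is in {4,5}.
From clues 1–4: Quinn → rank 1, Wendy → rank 2, Jing → rank 3, Ines → rank 4, Vera → rank 5.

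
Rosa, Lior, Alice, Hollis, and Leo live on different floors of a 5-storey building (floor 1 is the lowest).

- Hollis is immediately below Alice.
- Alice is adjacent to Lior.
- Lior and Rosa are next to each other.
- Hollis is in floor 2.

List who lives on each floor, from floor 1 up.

From clue 1: Alice is in {2,3,4,5}.
From clues 1–2: Lior is in {3,4,5}.
From clues 1–3: Rosa is in {4,5}.
From clues 1–4: Leo → floor 1, Hollis → floor 2, Alice → floor 3, Lior → floor 4, Rosa → floor 5.

Leo, Hollis, Alice, Lior, Rosa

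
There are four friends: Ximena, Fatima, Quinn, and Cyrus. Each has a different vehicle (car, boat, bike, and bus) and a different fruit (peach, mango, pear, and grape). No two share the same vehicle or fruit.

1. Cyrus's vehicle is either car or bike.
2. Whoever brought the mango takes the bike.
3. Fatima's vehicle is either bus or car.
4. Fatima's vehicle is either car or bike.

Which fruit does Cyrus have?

With clues 1–4, grape, peach, and pear are impossible for Cyrus's fruit.
That leaves mango.

mango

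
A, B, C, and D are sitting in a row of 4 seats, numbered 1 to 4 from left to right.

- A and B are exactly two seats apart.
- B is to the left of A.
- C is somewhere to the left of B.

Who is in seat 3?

D

With clues 1–2, B is ruled out for seat 3.
With clues 1–3, A and C are ruled out for seat 3.
So seat 3 is D.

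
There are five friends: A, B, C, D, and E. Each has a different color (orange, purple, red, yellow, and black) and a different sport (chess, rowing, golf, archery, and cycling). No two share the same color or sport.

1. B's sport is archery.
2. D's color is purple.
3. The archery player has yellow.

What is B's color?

yellow

With clues 1–2, purple is impossible for B's color.
With clues 1–3, black, orange, and red are impossible for B's color.
That leaves yellow.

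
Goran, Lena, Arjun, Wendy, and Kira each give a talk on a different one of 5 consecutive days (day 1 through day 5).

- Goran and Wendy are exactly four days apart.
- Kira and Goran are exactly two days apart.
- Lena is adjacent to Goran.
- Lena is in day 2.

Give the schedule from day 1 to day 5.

From clue 1: Goran is in {1,5}.
From clues 1–2: Kira → day 3.
From clues 1–3: Goran is in {1,5}.
From clues 1–4: Goran → day 1, Lena → day 2, Arjun → day 4, Wendy → day 5.

Goran, Lena, Kira, Arjun, Wendy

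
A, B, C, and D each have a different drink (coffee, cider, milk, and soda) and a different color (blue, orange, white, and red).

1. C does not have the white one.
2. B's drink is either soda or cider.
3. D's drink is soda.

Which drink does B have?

With clues 1–2, coffee and milk are impossible for B's drink.
With clues 1–3, soda is impossible for B's drink.
That leaves cider.

cider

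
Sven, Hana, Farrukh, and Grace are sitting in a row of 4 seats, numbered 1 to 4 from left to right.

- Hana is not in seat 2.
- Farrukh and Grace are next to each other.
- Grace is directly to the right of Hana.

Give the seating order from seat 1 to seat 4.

From clue 1: Hana is in {1,3,4}.
From clues 1–3: Hana → seat 1, Grace → seat 2, Farrukh → seat 3, Sven → seat 4.

Hana, Grace, Farrukh, Sven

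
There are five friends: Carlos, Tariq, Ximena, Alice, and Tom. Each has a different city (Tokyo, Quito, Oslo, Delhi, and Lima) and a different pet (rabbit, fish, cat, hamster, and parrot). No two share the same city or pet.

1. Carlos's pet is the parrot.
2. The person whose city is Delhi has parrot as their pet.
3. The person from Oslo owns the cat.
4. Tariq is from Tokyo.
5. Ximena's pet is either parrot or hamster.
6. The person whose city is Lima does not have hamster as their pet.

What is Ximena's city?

With clues 1–2, Delhi is impossible for Ximena's city.
With clues 1–4, Tokyo is impossible for Ximena's city.
With clues 1–5, Oslo is impossible for Ximena's city.
With clues 1–6, Lima is impossible for Ximena's city.
That leaves Quito.

Quito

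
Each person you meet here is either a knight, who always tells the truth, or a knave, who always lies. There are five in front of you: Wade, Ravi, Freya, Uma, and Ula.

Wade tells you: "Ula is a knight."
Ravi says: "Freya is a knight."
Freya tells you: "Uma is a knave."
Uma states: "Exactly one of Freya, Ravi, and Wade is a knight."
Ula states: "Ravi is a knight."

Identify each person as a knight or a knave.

Consider Wade. Suppose Wade is a knave.
Then no assignment of the remaining roles makes every statement match its speaker's type — contradiction.
So Wade is a knight.
Consider Ravi. Suppose Ravi is a knave.
Then no assignment of the remaining roles makes every statement match its speaker's type — contradiction.
So Ravi is a knight.
With that fixed, Uma's statement is false, so Uma is a knave.
With that fixed, Ula's statement is true, so Ula is a knight.
With that fixed, Freya's statement is true, so Freya is a knight.

Wade: knight, Ravi: knight, Freya: knight, Uma: knave, Ula: knight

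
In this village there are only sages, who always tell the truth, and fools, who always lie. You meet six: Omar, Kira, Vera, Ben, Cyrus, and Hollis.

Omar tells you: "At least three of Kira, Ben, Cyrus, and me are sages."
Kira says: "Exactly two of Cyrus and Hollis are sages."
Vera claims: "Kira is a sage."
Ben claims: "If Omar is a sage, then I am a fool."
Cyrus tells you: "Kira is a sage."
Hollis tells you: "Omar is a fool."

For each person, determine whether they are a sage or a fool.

Consider Omar. Suppose Omar is a sage.
Then whichever role Ben has, Ben's statement has the wrong truth value — contradiction.
So Omar is a fool.
With that fixed, Ben's statement is true, so Ben is a sage.
With that fixed, Hollis's statement is true, so Hollis is a sage.
Consider Kira. Suppose Kira is a sage.
Then no assignment of the remaining roles makes every statement match its speaker's type — contradiction.
So Kira is a fool.
With that fixed, Vera's statement is false, so Vera is a fool.
With that fixed, Cyrus's statement is false, so Cyrus is a fool.

Omar: fool, Kira: fool, Vera: fool, Ben: sage, Cyrus: fool, Hollis: sage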